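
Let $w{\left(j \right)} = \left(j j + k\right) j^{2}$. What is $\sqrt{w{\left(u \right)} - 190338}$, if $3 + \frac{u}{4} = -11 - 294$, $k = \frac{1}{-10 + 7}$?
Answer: $\frac{\sqrt{20734100988270}}{3} \approx 1.5178 \cdot 10^{6}$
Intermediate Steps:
$k = - \frac{1}{3}$ ($k = \frac{1}{-3} = - \frac{1}{3} \approx -0.33333$)
$u = -1232$ ($u = -12 + 4 \left(-11 - 294\right) = -12 + 4 \left(-305\right) = -12 - 1220 = -1232$)
$w{\left(j \right)} = j^{2} \left(- \frac{1}{3} + j^{2}\right)$ ($w{\left(j \right)} = \left(j j - \frac{1}{3}\right) j^{2} = \left(j^{2} - \frac{1}{3}\right) j^{2} = \left(- \frac{1}{3} + j^{2}\right) j^{2} = j^{2} \left(- \frac{1}{3} + j^{2}\right)$)
$\sqrt{w{\left(u \right)} - 190338} = \sqrt{\left(\left(-1232\right)^{4} - \frac{\left(-1232\right)^{2}}{3}\right) - 190338} = \sqrt{\left(2303789694976 - \frac{1517824}{3}\right) - 190338} = \sqrt{\frac{6911367567104}{3} - 190338} = \sqrt{\frac{6911366996090}{3}} = \frac{\sqrt{20734100988270}}{3}$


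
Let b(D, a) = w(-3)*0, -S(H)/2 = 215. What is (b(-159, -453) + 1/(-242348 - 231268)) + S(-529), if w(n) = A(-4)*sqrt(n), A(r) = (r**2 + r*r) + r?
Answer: -203654881/473616 ≈ -430.00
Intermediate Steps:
S(H) = -430 (S(H) = -2*215 = -430)
A(r) = r + 2*r**2 (A(r) = (r**2 + r**2) + r = 2*r**2 + r = r + 2*r**2)
w(n) = 28*sqrt(n) (w(n) = (-4*(1 + 2*(-4)))*sqrt(n) = (-4*(1 - 8))*sqrt(n) = (-4*(-7))*sqrt(n) = 28*sqrt(n))
b(D, a) = 0 (b(D, a) = (28*sqrt(-3))*0 = (28*(I*sqrt(3)))*0 = (28*I*sqrt(3))*0 = 0)
(b(-159, -453) + 1/(-242348 - 231268)) + S(-529) = (0 + 1/(-242348 - 231268)) - 430 = (0 + 1/(-473616)) - 430 = (0 - 1/473616) - 430 = -1/473616 - 430 = -203654881/473616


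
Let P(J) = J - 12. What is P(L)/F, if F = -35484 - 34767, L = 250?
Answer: -238/70251 ≈ -0.0033879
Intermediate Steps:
P(J) = -12 + J
F = -70251
P(L)/F = (-12 + 250)/(-70251) = 238*(-1/70251) = -238/70251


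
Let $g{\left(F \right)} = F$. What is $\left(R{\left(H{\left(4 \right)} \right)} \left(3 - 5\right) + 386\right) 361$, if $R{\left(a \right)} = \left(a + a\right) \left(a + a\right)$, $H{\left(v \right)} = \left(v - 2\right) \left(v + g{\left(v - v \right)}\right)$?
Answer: $-45486$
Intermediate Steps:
$H{\left(v \right)} = v \left(-2 + v\right)$ ($H{\left(v \right)} = \left(v - 2\right) \left(v + \left(v - v\right)\right) = \left(-2 + v\right) \left(v + 0\right) = \left(-2 + v\right) v = v \left(-2 + v\right)$)
$R{\left(a \right)} = 4 a^{2}$ ($R{\left(a \right)} = 2 a 2 a = 4 a^{2}$)
$\left(R{\left(H{\left(4 \right)} \right)} \left(3 - 5\right) + 386\right) 361 = \left(4 \left(4 \left(-2 + 4\right)\right)^{2} \left(3 - 5\right) + 386\right) 361 = \left(4 \left(4 \cdot 2\right)^{2} \left(-2\right) + 386\right) 361 = \left(4 \cdot 8^{2} \left(-2\right) + 386\right) 361 = \left(4 \cdot 64 \left(-2\right) + 386\right) 361 = \left(256 \left(-2\right) + 386\right) 361 = \left(-512 + 386\right) 361 = \left(-126\right) 361 = -45486$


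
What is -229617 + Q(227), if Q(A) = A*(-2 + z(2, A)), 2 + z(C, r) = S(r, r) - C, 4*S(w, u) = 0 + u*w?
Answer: 10773167/4 ≈ 2.6933e+6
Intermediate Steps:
S(w, u) = u*w/4 (S(w, u) = (0 + u*w)/4 = (u*w)/4 = u*w/4)
z(C, r) = -2 - C + r²/4 (z(C, r) = -2 + (r*r/4 - C) = -2 + (r²/4 - C) = -2 + (-C + r²/4) = -2 - C + r²/4)
Q(A) = A*(-6 + A²/4) (Q(A) = A*(-2 + (-2 - 1*2 + A²/4)) = A*(-2 + (-2 - 2 + A²/4)) = A*(-2 + (-4 + A²/4)) = A*(-6 + A²/4))
-229617 + Q(227) = -229617 + (¼)*227*(-24 + 227²) = -229617 + (¼)*227*(-24 + 51529) = -229617 + (¼)*227*51505 = -229617 + 11691635/4 = 10773167/4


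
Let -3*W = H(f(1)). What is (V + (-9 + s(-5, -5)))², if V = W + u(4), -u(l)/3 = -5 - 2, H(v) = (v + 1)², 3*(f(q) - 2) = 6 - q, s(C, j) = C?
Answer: 49/729 ≈ 0.067215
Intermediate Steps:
f(q) = 4 - q/3 (f(q) = 2 + (6 - q)/3 = 2 + (2 - q/3) = 4 - q/3)
H(v) = (1 + v)²
u(l) = 21 (u(l) = -3*(-5 - 2) = -3*(-7) = 21)
W = -196/27 (W = -(1 + (4 - ⅓*1))²/3 = -(1 + (4 - ⅓))²/3 = -(1 + 11/3)²/3 = -(14/3)²/3 = -⅓*196/9 = -196/27 ≈ -7.2593)
V = 371/27 (V = -196/27 + 21 = 371/27 ≈ 13.741)
(V + (-9 + s(-5, -5)))² = (371/27 + (-9 - 5))² = (371/27 - 14)² = (-7/27)² = 49/729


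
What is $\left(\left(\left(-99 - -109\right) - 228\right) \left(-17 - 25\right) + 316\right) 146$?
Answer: $1382912$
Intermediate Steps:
$\left(\left(\left(-99 - -109\right) - 228\right) \left(-17 - 25\right) + 316\right) 146 = \left(\left(\left(-99 + 109\right) - 228\right) \left(-42\right) + 316\right) 146 = \left(\left(10 - 228\right) \left(-42\right) + 316\right) 146 = \left(\left(-218\right) \left(-42\right) + 316\right) 146 = \left(9156 + 316\right) 146 = 9472 \cdot 146 = 1382912$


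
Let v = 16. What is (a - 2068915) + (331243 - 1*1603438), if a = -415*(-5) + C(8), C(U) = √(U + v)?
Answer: -3339035 + 2*√6 ≈ -3.3390e+6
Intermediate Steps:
C(U) = √(16 + U) (C(U) = √(U + 16) = √(16 + U))
a = 2075 + 2*√6 (a = -415*(-5) + √(16 + 8) = 2075 + √24 = 2075 + 2*√6 ≈ 2079.9)
(a - 2068915) + (331243 - 1*1603438) = ((2075 + 2*√6) - 2068915) + (331243 - 1*1603438) = (-2066840 + 2*√6) + (331243 - 1603438) = (-2066840 + 2*√6) - 1272195 = -3339035 + 2*√6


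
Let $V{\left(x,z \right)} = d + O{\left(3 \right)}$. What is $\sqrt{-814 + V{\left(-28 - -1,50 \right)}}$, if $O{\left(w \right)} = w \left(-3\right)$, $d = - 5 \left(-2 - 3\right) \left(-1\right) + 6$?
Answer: $i \sqrt{842} \approx 29.017 i$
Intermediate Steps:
$d = -19$ ($d = \left(-5\right) \left(-5\right) \left(-1\right) + 6 = 25 \left(-1\right) + 6 = -25 + 6 = -19$)
$O{\left(w \right)} = - 3 w$
$V{\left(x,z \right)} = -28$ ($V{\left(x,z \right)} = -19 - 9 = -28$)
$\sqrt{-814 + V{\left(-28 - -1,50 \right)}} = \sqrt{-814 - 28} = \sqrt{-842} = i \sqrt{842}$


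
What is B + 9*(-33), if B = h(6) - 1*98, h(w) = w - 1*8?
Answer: -397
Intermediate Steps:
h(w) = -8 + w (h(w) = w - 8 = -8 + w)
B = -100 (B = (-8 + 6) - 1*98 = -2 - 98 = -100)
B + 9*(-33) = -100 + 9*(-33) = -100 - 297 = -397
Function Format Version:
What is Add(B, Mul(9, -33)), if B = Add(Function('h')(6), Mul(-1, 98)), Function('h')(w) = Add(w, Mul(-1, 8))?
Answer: -397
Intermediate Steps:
Function('h')(w) = Add(-8, w) (Function('h')(w) = Add(w, -8) = Add(-8, w))
B = -100 (B = Add(Add(-8, 6), Mul(-1, 98)) = Add(-2, -98) = -100)
Add(B, Mul(9, -33)) = Add(-100, Mul(9, -33)) = Add(-100, -297) = -397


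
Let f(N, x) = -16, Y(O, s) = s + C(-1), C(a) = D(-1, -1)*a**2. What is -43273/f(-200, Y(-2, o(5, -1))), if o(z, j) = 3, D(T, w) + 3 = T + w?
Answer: 43273/16 ≈ 2704.6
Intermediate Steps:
D(T, w) = -3 + T + w (D(T, w) = -3 + (T + w) = -3 + T + w)
C(a) = -5*a**2 (C(a) = (-3 - 1 - 1)*a**2 = -5*a**2)
Y(O, s) = -5 + s (Y(O, s) = s - 5*(-1)**2 = s - 5*1 = s - 5 = -5 + s)
-43273/f(-200, Y(-2, o(5, -1))) = -43273/(-16) = -43273*(-1/16) = 43273/16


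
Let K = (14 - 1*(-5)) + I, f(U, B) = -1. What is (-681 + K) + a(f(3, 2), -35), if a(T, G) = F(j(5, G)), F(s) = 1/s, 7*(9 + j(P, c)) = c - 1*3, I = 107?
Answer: -56062/101 ≈ -555.07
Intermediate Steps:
j(P, c) = -66/7 + c/7 (j(P, c) = -9 + (c - 1*3)/7 = -9 + (c - 3)/7 = -9 + (-3 + c)/7 = -9 + (-3/7 + c/7) = -66/7 + c/7)
K = 126 (K = (14 - 1*(-5)) + 107 = (14 + 5) + 107 = 19 + 107 = 126)
a(T, G) = 1/(-66/7 + G/7)
(-681 + K) + a(f(3, 2), -35) = (-681 + 126) + 7/(-66 - 35) = -555 + 7/(-101) = -555 + 7*(-1/101) = -555 - 7/101 = -56062/101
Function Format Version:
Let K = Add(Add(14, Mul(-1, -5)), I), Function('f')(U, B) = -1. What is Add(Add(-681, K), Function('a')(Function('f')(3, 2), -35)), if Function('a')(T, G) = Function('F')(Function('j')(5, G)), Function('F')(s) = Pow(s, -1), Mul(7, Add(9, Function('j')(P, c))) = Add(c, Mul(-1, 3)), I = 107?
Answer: Rational(-56062, 101) ≈ -555.07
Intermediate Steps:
Function('j')(P, c) = Add(Rational(-66, 7), Mul(Rational(1, 7), c)) (Function('j')(P, c) = Add(-9, Mul(Rational(1, 7), Add(c, Mul(-1, 3)))) = Add(-9, Mul(Rational(1, 7), Add(c, -3))) = Add(-9, Mul(Rational(1, 7), Add(-3, c))) = Add(-9, Add(Rational(-3, 7), Mul(Rational(1, 7), c))) = Add(Rational(-66, 7), Mul(Rational(1, 7), c)))
K = 126 (K = Add(Add(14, Mul(-1, -5)), 107) = Add(Add(14, 5), 107) = Add(19, 107) = 126)
Function('a')(T, G) = Pow(Add(Rational(-66, 7), Mul(Rational(1, 7), G)), -1)
Add(Add(-681, K), Function('a')(Function('f')(3, 2), -35)) = Add(Add(-681, 126), Mul(7, Pow(Add(-66, -35), -1))) = Add(-555, Mul(7, Pow(-101, -1))) = Add(-555, Mul(7, Rational(-1, 101))) = Add(-555, Rational(-7, 101)) = Rational(-56062, 101)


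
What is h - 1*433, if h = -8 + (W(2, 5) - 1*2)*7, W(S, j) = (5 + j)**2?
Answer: 245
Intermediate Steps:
h = 678 (h = -8 + ((5 + 5)**2 - 1*2)*7 = -8 + (10**2 - 2)*7 = -8 + (100 - 2)*7 = -8 + 98*7 = -8 + 686 = 678)
h - 1*433 = 678 - 1*433 = 678 - 433 = 245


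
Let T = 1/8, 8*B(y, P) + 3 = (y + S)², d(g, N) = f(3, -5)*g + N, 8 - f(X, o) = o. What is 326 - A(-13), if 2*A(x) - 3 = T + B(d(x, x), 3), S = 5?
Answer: -26135/16 ≈ -1633.4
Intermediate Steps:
f(X, o) = 8 - o
d(g, N) = N + 13*g (d(g, N) = (8 - 1*(-5))*g + N = (8 + 5)*g + N = 13*g + N = N + 13*g)
B(y, P) = -3/8 + (5 + y)²/8 (B(y, P) = -3/8 + (y + 5)²/8 = -3/8 + (5 + y)²/8)
T = ⅛ ≈ 0.12500
A(x) = 11/8 + (5 + 14*x)²/16 (A(x) = 3/2 + (⅛ + (-3/8 + (5 + (x + 13*x))²/8))/2 = 3/2 + (⅛ + (-3/8 + (5 + 14*x)²/8))/2 = 3/2 + (-¼ + (5 + 14*x)²/8)/2 = 3/2 + (-⅛ + (5 + 14*x)²/16) = 11/8 + (5 + 14*x)²/16)
326 - A(-13) = 326 - (11/8 + (5 + 14*(-13))²/16) = 326 - (11/8 + (5 - 182)²/16) = 326 - (11/8 + (1/16)*(-177)²) = 326 - (11/8 + (1/16)*31329) = 326 - (11/8 + 31329/16) = 326 - 1*31351/16 = 326 - 31351/16 = -26135/16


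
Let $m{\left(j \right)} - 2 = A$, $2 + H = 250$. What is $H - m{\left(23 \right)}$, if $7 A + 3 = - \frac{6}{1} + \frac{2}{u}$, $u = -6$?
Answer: $\frac{742}{3} \approx 247.33$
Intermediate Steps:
$A = - \frac{4}{3}$ ($A = - \frac{3}{7} + \frac{- \frac{6}{1} + \frac{2}{-6}}{7} = - \frac{3}{7} + \frac{\left(-6\right) 1 + 2 \left(- \frac{1}{6}\right)}{7} = - \frac{3}{7} + \frac{-6 - \frac{1}{3}}{7} = - \frac{3}{7} + \frac{1}{7} \left(- \frac{19}{3}\right) = - \frac{3}{7} - \frac{19}{21} = - \frac{4}{3} \approx -1.3333$)
$H = 248$ ($H = -2 + 250 = 248$)
$m{\left(j \right)} = \frac{2}{3}$ ($m{\left(j \right)} = 2 - \frac{4}{3} = \frac{2}{3}$)
$H - m{\left(23 \right)} = 248 - \frac{2}{3} = \frac{742}{3}$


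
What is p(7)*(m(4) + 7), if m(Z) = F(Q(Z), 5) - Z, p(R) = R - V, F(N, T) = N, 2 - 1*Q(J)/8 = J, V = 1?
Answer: -78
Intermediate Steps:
Q(J) = 16 - 8*J
p(R) = -1 + R (p(R) = R - 1*1 = R - 1 = -1 + R)
m(Z) = 16 - 9*Z (m(Z) = (16 - 8*Z) - Z = 16 - 9*Z)
p(7)*(m(4) + 7) = (-1 + 7)*((16 - 9*4) + 7) = 6*((16 - 36) + 7) = 6*(-20 + 7) = 6*(-13) = -78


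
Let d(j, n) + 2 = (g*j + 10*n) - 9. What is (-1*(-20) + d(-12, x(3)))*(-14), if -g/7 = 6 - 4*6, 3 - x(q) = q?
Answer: 21042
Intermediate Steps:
x(q) = 3 - q
g = 126 (g = -7*(6 - 4*6) = -7*(6 - 24) = -7*(-18) = 126)
d(j, n) = -11 + 10*n + 126*j (d(j, n) = -2 + ((126*j + 10*n) - 9) = -2 + ((10*n + 126*j) - 9) = -2 + (-9 + 10*n + 126*j) = -11 + 10*n + 126*j)
(-1*(-20) + d(-12, x(3)))*(-14) = (-1*(-20) + (-11 + 10*(3 - 1*3) + 126*(-12)))*(-14) = (20 + (-11 + 10*(3 - 3) - 1512))*(-14) = (20 + (-11 + 10*0 - 1512))*(-14) = (20 + (-11 + 0 - 1512))*(-14) = (20 - 1523)*(-14) = -1503*(-14) = 21042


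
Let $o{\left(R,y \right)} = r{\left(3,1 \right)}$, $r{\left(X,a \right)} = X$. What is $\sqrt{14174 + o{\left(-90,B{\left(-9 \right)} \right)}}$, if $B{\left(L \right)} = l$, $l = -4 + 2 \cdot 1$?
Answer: $\sqrt{14177} \approx 119.07$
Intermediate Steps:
$l = -2$ ($l = -4 + 2 = -2$)
$B{\left(L \right)} = -2$
$o{\left(R,y \right)} = 3$
$\sqrt{14174 + o{\left(-90,B{\left(-9 \right)} \right)}} = \sqrt{14174 + 3} = \sqrt{14177}$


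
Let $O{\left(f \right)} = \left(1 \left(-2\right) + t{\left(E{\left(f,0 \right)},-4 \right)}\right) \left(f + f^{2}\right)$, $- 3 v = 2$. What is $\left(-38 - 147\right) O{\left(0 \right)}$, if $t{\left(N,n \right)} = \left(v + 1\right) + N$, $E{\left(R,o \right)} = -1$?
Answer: $0$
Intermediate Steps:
$v = - \frac{2}{3}$ ($v = \left(- \frac{1}{3}\right) 2 = - \frac{2}{3} \approx -0.66667$)
$t{\left(N,n \right)} = \frac{1}{3} + N$ ($t{\left(N,n \right)} = \left(- \frac{2}{3} + 1\right) + N = \frac{1}{3} + N$)
$O{\left(f \right)} = - \frac{8 f}{3} - \frac{8 f^{2}}{3}$ ($O{\left(f \right)} = \left(1 \left(-2\right) + \left(\frac{1}{3} - 1\right)\right) \left(f + f^{2}\right) = \left(-2 - \frac{2}{3}\right) \left(f + f^{2}\right) = - \frac{8 \left(f + f^{2}\right)}{3} = - \frac{8 f}{3} - \frac{8 f^{2}}{3}$)
$\left(-38 - 147\right) O{\left(0 \right)} = \left(-38 - 147\right) \left(\left(- \frac{8}{3}\right) 0 \left(1 + 0\right)\right) = - 185 \left(\left(- \frac{8}{3}\right) 0 \cdot 1\right) = \left(-185\right) 0 = 0$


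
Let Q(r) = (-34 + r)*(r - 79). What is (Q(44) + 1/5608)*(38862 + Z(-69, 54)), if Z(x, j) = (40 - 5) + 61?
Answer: -38233361721/2804 ≈ -1.3635e+7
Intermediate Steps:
Z(x, j) = 96 (Z(x, j) = 35 + 61 = 96)
Q(r) = (-79 + r)*(-34 + r) (Q(r) = (-34 + r)*(-79 + r) = (-79 + r)*(-34 + r))
(Q(44) + 1/5608)*(38862 + Z(-69, 54)) = ((2686 + 44**2 - 113*44) + 1/5608)*(38862 + 96) = ((2686 + 1936 - 4972) + 1/5608)*38958 = (-350 + 1/5608)*38958 = -1962799/5608*38958 = -38233361721/2804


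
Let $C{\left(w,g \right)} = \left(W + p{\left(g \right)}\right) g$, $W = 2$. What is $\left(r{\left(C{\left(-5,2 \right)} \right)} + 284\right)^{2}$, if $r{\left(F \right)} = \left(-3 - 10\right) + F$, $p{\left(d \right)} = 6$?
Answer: $82369$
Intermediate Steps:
$C{\left(w,g \right)} = 8 g$ ($C{\left(w,g \right)} = \left(2 + 6\right) g = 8 g$)
$r{\left(F \right)} = -13 + F$
$\left(r{\left(C{\left(-5,2 \right)} \right)} + 284\right)^{2} = \left(\left(-13 + 8 \cdot 2\right) + 284\right)^{2} = \left(\left(-13 + 16\right) + 284\right)^{2} = \left(3 + 284\right)^{2} = 287^{2} = 82369$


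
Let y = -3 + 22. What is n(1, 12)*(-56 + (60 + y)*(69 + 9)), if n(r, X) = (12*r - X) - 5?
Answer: -30530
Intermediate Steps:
n(r, X) = -5 - X + 12*r (n(r, X) = (-X + 12*r) - 5 = -5 - X + 12*r)
y = 19
n(1, 12)*(-56 + (60 + y)*(69 + 9)) = (-5 - 1*12 + 12*1)*(-56 + (60 + 19)*(69 + 9)) = (-5 - 12 + 12)*(-56 + 79*78) = -5*(-56 + 6162) = -5*6106 = -30530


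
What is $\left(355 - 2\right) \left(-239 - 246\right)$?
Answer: $-171205$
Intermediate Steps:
$\left(355 - 2\right) \left(-239 - 246\right) = \left(355 - 2\right) \left(-485\right) = 353 \left(-485\right) = -171205$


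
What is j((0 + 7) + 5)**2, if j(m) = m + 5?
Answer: 289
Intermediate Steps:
j(m) = 5 + m
j((0 + 7) + 5)**2 = (5 + ((0 + 7) + 5))**2 = (5 + (7 + 5))**2 = (5 + 12)**2 = 17**2 = 289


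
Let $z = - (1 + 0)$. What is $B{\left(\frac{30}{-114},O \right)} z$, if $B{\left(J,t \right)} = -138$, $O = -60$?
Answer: $138$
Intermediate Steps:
$z = -1$ ($z = \left(-1\right) 1 = -1$)
$B{\left(\frac{30}{-114},O \right)} z = \left(-138\right) \left(-1\right) = 138$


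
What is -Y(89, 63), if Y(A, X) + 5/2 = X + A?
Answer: -299/2 ≈ -149.50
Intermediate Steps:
Y(A, X) = -5/2 + A + X (Y(A, X) = -5/2 + (X + A) = -5/2 + (A + X) = -5/2 + A + X)
-Y(89, 63) = -(-5/2 + 89 + 63) = -1*299/2 = -299/2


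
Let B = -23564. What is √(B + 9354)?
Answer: 7*I*√290 ≈ 119.21*I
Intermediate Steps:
√(B + 9354) = √(-23564 + 9354) = √(-14210) = 7*I*√290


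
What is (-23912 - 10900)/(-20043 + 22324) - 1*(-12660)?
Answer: 28842648/2281 ≈ 12645.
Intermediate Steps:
(-23912 - 10900)/(-20043 + 22324) - 1*(-12660) = -34812/2281 + 12660 = 28842648/2281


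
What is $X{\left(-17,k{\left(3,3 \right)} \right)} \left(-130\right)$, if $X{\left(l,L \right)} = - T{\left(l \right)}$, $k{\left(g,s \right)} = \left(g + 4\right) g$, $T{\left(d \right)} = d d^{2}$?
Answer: $-638690$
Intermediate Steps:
$T{\left(d \right)} = d^{3}$
$k{\left(g,s \right)} = g \left(4 + g\right)$ ($k{\left(g,s \right)} = \left(4 + g\right) g = g \left(4 + g\right)$)
$X{\left(l,L \right)} = - l^{3}$
$X{\left(-17,k{\left(3,3 \right)} \right)} \left(-130\right) = - \left(-17\right)^{3} \left(-130\right) = \left(-1\right) \left(-4913\right) \left(-130\right) = 4913 \left(-130\right) = -638690$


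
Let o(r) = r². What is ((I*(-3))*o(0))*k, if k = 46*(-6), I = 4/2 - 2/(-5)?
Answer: 0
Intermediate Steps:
I = 12/5 (I = 4*(½) - 2*(-⅕) = 2 + ⅖ = 12/5 ≈ 2.4000)
k = -276
((I*(-3))*o(0))*k = (((12/5)*(-3))*0²)*(-276) = -36/5*0*(-276) = 0*(-276) = 0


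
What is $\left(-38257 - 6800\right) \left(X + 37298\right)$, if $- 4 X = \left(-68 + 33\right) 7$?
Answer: $- \frac{6733182909}{4} \approx -1.6833 \cdot 10^{9}$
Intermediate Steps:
$X = \frac{245}{4}$ ($X = - \frac{\left(-68 + 33\right) 7}{4} = - \frac{\left(-35\right) 7}{4} = \left(- \frac{1}{4}\right) \left(-245\right) = \frac{245}{4} \approx 61.25$)
$\left(-38257 - 6800\right) \left(X + 37298\right) = \left(-38257 - 6800\right) \left(\frac{245}{4} + 37298\right) = \left(-45057\right) \frac{149437}{4} = - \frac{6733182909}{4}$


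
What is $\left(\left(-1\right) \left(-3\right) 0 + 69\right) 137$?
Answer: $9453$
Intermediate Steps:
$\left(\left(-1\right) \left(-3\right) 0 + 69\right) 137 = \left(3 \cdot 0 + 69\right) 137 = \left(0 + 69\right) 137 = 69 \cdot 137 = 9453$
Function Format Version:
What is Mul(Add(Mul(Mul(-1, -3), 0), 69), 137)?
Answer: 9453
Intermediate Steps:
Mul(Add(Mul(Mul(-1, -3), 0), 69), 137) = Mul(Add(Mul(3, 0), 69), 137) = Mul(Add(0, 69), 137) = Mul(69, 137) = 9453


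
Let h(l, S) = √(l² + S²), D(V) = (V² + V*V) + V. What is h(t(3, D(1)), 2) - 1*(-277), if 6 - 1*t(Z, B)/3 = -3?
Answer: 277 + √733 ≈ 304.07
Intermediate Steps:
D(V) = V + 2*V² (D(V) = (V² + V²) + V = 2*V² + V = V + 2*V²)
t(Z, B) = 27 (t(Z, B) = 18 - 3*(-3) = 18 + 9 = 27)
h(l, S) = √(S² + l²)
h(t(3, D(1)), 2) - 1*(-277) = √(2² + 27²) - 1*(-277) = √(4 + 729) + 277 = √733 + 277 = 277 + √733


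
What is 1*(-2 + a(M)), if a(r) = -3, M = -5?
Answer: -5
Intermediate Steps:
1*(-2 + a(M)) = 1*(-2 - 3) = 1*(-5) = -5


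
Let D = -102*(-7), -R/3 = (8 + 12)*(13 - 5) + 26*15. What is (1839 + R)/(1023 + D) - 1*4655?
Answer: -898394/193 ≈ -4654.9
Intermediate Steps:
R = -1650 (R = -3*((8 + 12)*(13 - 5) + 26*15) = -3*(20*8 + 390) = -3*(160 + 390) = -3*550 = -1650)
D = 714
(1839 + R)/(1023 + D) - 1*4655 = (1839 - 1650)/(1023 + 714) - 1*4655 = 189/1737 - 4655 = 189*(1/1737) - 4655 = 21/193 - 4655 = -898394/193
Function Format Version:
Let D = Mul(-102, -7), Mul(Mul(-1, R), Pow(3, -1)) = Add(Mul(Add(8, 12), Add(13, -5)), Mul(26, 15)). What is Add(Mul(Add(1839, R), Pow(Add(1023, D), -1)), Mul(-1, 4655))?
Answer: Rational(-898394, 193) ≈ -4654.9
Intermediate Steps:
R = -1650 (R = Mul(-3, Add(Mul(Add(8, 12), Add(13, -5)), Mul(26, 15))) = Mul(-3, Add(Mul(20, 8), 390)) = Mul(-3, Add(160, 390)) = Mul(-3, 550) = -1650)
D = 714
Add(Mul(Add(1839, R), Pow(Add(1023, D), -1)), Mul(-1, 4655)) = Add(Mul(Add(1839, -1650), Pow(Add(1023, 714), -1)), Mul(-1, 4655)) = Add(Mul(189, Pow(1737, -1)), -4655) = Add(Mul(189, Rational(1, 1737)), -4655) = Add(Rational(21, 193), -4655) = Rational(-898394, 193)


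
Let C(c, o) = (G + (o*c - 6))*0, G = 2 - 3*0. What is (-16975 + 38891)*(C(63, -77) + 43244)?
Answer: 947735504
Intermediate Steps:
G = 2 (G = 2 + 0 = 2)
C(c, o) = 0 (C(c, o) = (2 + (o*c - 6))*0 = (2 + (c*o - 6))*0 = (2 + (-6 + c*o))*0 = (-4 + c*o)*0 = 0)
(-16975 + 38891)*(C(63, -77) + 43244) = (-16975 + 38891)*(0 + 43244) = 21916*43244 = 947735504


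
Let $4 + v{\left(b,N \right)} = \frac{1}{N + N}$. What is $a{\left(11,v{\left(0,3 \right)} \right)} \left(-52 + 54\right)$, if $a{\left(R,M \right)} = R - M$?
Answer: $\frac{89}{3} \approx 29.667$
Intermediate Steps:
$v{\left(b,N \right)} = -4 + \frac{1}{2 N}$ ($v{\left(b,N \right)} = -4 + \frac{1}{N + N} = -4 + \frac{1}{2 N}$)
$a{\left(11,v{\left(0,3 \right)} \right)} \left(-52 + 54\right) = \left(11 - \left(-4 + \frac{1}{2 \cdot 3}\right)\right) \left(-52 + 54\right) = \left(11 - \left(-4 + \frac{1}{2} \cdot \frac{1}{3}\right)\right) 2 = \left(11 - \left(-4 + \frac{1}{6}\right)\right) 2 = \left(11 - - \frac{23}{6}\right) 2 = \left(11 + \frac{23}{6}\right) 2 = \frac{89}{6} \cdot 2 = \frac{89}{3}$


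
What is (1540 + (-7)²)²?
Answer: 2524921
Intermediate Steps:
(1540 + (-7)²)² = (1540 + 49)² = 1589² = 2524921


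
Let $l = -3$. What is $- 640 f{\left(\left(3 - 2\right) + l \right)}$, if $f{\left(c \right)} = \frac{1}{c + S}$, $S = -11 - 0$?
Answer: $\frac{640}{13} \approx 49.231$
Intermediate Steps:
$S = -11$ ($S = -11 + 0 = -11$)
$f{\left(c \right)} = \frac{1}{-11 + c}$ ($f{\left(c \right)} = \frac{1}{c - 11} = \frac{1}{-11 + c}$)
$- 640 f{\left(\left(3 - 2\right) + l \right)} = - \frac{640}{-11 + \left(\left(3 - 2\right) - 3\right)} = - \frac{640}{-11 + \left(1 - 3\right)} = - \frac{640}{-11 - 2} = - \frac{640}{-13} = \left(-640\right) \left(- \frac{1}{13}\right) = \frac{640}{13}$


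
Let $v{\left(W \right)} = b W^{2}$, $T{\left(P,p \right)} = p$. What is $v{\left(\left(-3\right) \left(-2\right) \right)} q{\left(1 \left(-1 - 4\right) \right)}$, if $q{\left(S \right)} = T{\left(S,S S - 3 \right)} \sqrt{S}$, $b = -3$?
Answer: $- 2376 i \sqrt{5} \approx - 5312.9 i$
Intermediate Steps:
$v{\left(W \right)} = - 3 W^{2}$
$q{\left(S \right)} = \sqrt{S} \left(-3 + S^{2}\right)$ ($q{\left(S \right)} = \left(S S - 3\right) \sqrt{S} = \left(S^{2} - 3\right) \sqrt{S} = \left(-3 + S^{2}\right) \sqrt{S} = \sqrt{S} \left(-3 + S^{2}\right)$)
$v{\left(\left(-3\right) \left(-2\right) \right)} q{\left(1 \left(-1 - 4\right) \right)} = - 3 \left(\left(-3\right) \left(-2\right)\right)^{2} \sqrt{1 \left(-1 - 4\right)} \left(-3 + \left(1 \left(-1 - 4\right)\right)^{2}\right) = - 3 \cdot 6^{2} \sqrt{1 \left(-5\right)} \left(-3 + \left(1 \left(-5\right)\right)^{2}\right) = \left(-3\right) 36 \sqrt{-5} \left(-3 + \left(-5\right)^{2}\right) = - 108 i \sqrt{5} \left(-3 + 25\right) = - 108 i \sqrt{5} \cdot 22 = - 108 \cdot 22 i \sqrt{5} = - 2376 i \sqrt{5}$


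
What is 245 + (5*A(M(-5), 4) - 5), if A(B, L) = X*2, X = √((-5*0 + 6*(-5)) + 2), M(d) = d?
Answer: 240 + 20*I*√7 ≈ 240.0 + 52.915*I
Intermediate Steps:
X = 2*I*√7 (X = √((0 - 30) + 2) = √(-30 + 2) = √(-28) = 2*I*√7 ≈ 5.2915*I)
A(B, L) = 4*I*√7 (A(B, L) = (2*I*√7)*2 = 4*I*√7)
245 + (5*A(M(-5), 4) - 5) = 245 + (5*(4*I*√7) - 5) = 245 + (20*I*√7 - 5) = 245 + (-5 + 20*I*√7) = 240 + 20*I*√7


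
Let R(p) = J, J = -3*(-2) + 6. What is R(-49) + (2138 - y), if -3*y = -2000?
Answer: 4450/3 ≈ 1483.3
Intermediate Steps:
y = 2000/3 (y = -⅓*(-2000) = 2000/3 ≈ 666.67)
J = 12 (J = 6 + 6 = 12)
R(p) = 12
R(-49) + (2138 - y) = 12 + (2138 - 1*2000/3) = 12 + (2138 - 2000/3) = 12 + 4414/3 = 4450/3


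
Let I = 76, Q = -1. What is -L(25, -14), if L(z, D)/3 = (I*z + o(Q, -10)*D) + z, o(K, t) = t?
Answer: -6195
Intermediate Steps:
L(z, D) = -30*D + 231*z (L(z, D) = 3*((76*z - 10*D) + z) = 3*((-10*D + 76*z) + z) = 3*(-10*D + 77*z) = -30*D + 231*z)
-L(25, -14) = -(-30*(-14) + 231*25) = -(420 + 5775) = -1*6195 = -6195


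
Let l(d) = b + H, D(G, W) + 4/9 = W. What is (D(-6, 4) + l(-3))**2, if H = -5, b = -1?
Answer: 484/81 ≈ 5.9753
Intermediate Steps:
D(G, W) = -4/9 + W
l(d) = -6 (l(d) = -1 - 5 = -6)
(D(-6, 4) + l(-3))**2 = ((-4/9 + 4) - 6)**2 = (32/9 - 6)**2 = (-22/9)**2 = 484/81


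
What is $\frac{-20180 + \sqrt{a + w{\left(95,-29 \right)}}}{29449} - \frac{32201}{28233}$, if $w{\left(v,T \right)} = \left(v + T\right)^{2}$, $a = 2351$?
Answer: $- \frac{1518029189}{831433617} + \frac{\sqrt{6707}}{29449} \approx -1.823$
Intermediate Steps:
$w{\left(v,T \right)} = \left(T + v\right)^{2}$
$\frac{-20180 + \sqrt{a + w{\left(95,-29 \right)}}}{29449} - \frac{32201}{28233} = \frac{-20180 + \sqrt{2351 + \left(-29 + 95\right)^{2}}}{29449} - \frac{32201}{28233} = \left(-20180 + \sqrt{2351 + 66^{2}}\right) \frac{1}{29449} - \frac{32201}{28233} = \left(-20180 + \sqrt{2351 + 4356}\right) \frac{1}{29449} - \frac{32201}{28233} = \left(-20180 + \sqrt{6707}\right) \frac{1}{29449} - \frac{32201}{28233} = \left(- \frac{20180}{29449} + \frac{\sqrt{6707}}{29449}\right) - \frac{32201}{28233} = - \frac{1518029189}{831433617} + \frac{\sqrt{6707}}{29449}$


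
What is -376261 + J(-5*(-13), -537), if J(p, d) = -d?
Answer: -375724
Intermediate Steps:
-376261 + J(-5*(-13), -537) = -376261 - 1*(-537) = -376261 + 537 = -375724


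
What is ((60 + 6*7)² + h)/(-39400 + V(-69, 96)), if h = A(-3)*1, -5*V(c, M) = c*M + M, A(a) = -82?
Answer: -25805/95236 ≈ -0.27096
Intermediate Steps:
V(c, M) = -M/5 - M*c/5 (V(c, M) = -(c*M + M)/5 = -(M*c + M)/5 = -(M + M*c)/5 = -M/5 - M*c/5)
h = -82 (h = -82*1 = -82)
((60 + 6*7)² + h)/(-39400 + V(-69, 96)) = ((60 + 6*7)² - 82)/(-39400 - ⅕*96*(1 - 69)) = ((60 + 42)² - 82)/(-39400 - ⅕*96*(-68)) = (102² - 82)/(-39400 + 6528/5) = (10404 - 82)/(-190472/5) = 10322*(-5/190472) = -25805/95236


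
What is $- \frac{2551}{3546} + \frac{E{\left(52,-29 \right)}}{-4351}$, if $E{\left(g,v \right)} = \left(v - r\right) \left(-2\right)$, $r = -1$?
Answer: $- \frac{11297977}{15428646} \approx -0.73227$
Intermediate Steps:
$E{\left(g,v \right)} = -2 - 2 v$ ($E{\left(g,v \right)} = \left(v - -1\right) \left(-2\right) = \left(v + 1\right) \left(-2\right) = \left(1 + v\right) \left(-2\right) = -2 - 2 v$)
$- \frac{2551}{3546} + \frac{E{\left(52,-29 \right)}}{-4351} = - \frac{2551}{3546} + \frac{-2 - -58}{-4351} = \left(-2551\right) \frac{1}{3546} + \left(-2 + 58\right) \left(- \frac{1}{4351}\right) = - \frac{2551}{3546} + 56 \left(- \frac{1}{4351}\right) = - \frac{2551}{3546} - \frac{56}{4351} = - \frac{11297977}{15428646}$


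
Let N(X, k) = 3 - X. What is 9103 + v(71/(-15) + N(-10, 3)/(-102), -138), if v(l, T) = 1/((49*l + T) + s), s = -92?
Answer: 2173531903/238771 ≈ 9103.0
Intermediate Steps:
v(l, T) = 1/(-92 + T + 49*l) (v(l, T) = 1/((49*l + T) - 92) = 1/((T + 49*l) - 92) = 1/(-92 + T + 49*l))
9103 + v(71/(-15) + N(-10, 3)/(-102), -138) = 9103 + 1/(-92 - 138 + 49*(71/(-15) + (3 - 1*(-10))/(-102))) = 9103 + 1/(-92 - 138 + 49*(71*(-1/15) + (3 + 10)*(-1/102))) = 9103 + 1/(-92 - 138 + 49*(-71/15 + 13*(-1/102))) = 9103 + 1/(-92 - 138 + 49*(-71/15 - 13/102)) = 9103 + 1/(-92 - 138 + 49*(-2479/510)) = 9103 + 1/(-92 - 138 - 121471/510) = 9103 + 1/(-238771/510) = 9103 - 510/238771 = 2173531903/238771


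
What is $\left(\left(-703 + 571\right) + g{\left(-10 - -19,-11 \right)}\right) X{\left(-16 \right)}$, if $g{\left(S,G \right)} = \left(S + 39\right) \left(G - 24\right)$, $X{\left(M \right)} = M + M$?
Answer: $57984$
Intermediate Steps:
$X{\left(M \right)} = 2 M$
$g{\left(S,G \right)} = \left(-24 + G\right) \left(39 + S\right)$ ($g{\left(S,G \right)} = \left(39 + S\right) \left(-24 + G\right) = \left(-24 + G\right) \left(39 + S\right)$)
$\left(\left(-703 + 571\right) + g{\left(-10 - -19,-11 \right)}\right) X{\left(-16 \right)} = \left(\left(-703 + 571\right) - \left(1365 + 35 \left(-10 - -19\right)\right)\right) 2 \left(-16\right) = \left(-132 - \left(1365 + 35 \left(-10 + 19\right)\right)\right) \left(-32\right) = \left(-132 - 1680\right) \left(-32\right) = \left(-1812\right) \left(-32\right) = 57984$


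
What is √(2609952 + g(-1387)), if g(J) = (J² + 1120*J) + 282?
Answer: √2980563 ≈ 1726.4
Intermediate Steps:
g(J) = 282 + J² + 1120*J
√(2609952 + g(-1387)) = √(2609952 + (282 + (-1387)² + 1120*(-1387))) = √(2609952 + (282 + 1923769 - 1553440)) = √(2609952 + 370611) = √2980563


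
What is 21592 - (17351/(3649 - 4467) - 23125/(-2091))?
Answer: 36949141987/1710438 ≈ 21602.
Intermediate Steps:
21592 - (17351/(3649 - 4467) - 23125/(-2091)) = 21592 - (17351/(-818) - 23125*(-1/2091)) = 21592 - (17351*(-1/818) + 23125/2091) = 21592 - (-17351/818 + 23125/2091) = 21592 - 1*(-17364691/1710438) = 21592 + 17364691/1710438 = 36949141987/1710438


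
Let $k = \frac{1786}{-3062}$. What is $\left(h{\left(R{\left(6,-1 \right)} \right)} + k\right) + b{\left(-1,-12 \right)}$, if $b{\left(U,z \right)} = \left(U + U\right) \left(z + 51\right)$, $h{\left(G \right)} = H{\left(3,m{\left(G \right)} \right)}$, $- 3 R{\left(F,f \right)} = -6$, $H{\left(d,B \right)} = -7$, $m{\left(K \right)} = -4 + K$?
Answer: $- \frac{131028}{1531} \approx -85.583$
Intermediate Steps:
$R{\left(F,f \right)} = 2$ ($R{\left(F,f \right)} = \left(- \frac{1}{3}\right) \left(-6\right) = 2$)
$h{\left(G \right)} = -7$
$k = - \frac{893}{1531}$ ($k = 1786 \left(- \frac{1}{3062}\right) = - \frac{893}{1531} \approx -0.58328$)
$b{\left(U,z \right)} = 2 U \left(51 + z\right)$
$\left(h{\left(R{\left(6,-1 \right)} \right)} + k\right) + b{\left(-1,-12 \right)} = \left(-7 - \frac{893}{1531}\right) + 2 \left(-1\right) \left(51 - 12\right) = - \frac{11610}{1531} + 2 \left(-1\right) 39 = - \frac{11610}{1531} - 78 = - \frac{131028}{1531}$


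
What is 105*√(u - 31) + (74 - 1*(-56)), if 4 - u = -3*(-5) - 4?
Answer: 130 + 105*I*√38 ≈ 130.0 + 647.26*I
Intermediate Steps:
u = -7 (u = 4 - (-3*(-5) - 4) = 4 - (15 - 4) = 4 - 1*11 = 4 - 11 = -7)
105*√(u - 31) + (74 - 1*(-56)) = 105*√(-7 - 31) + (74 - 1*(-56)) = 105*√(-38) + (74 + 56) = 105*(I*√38) + 130 = 105*I*√38 + 130 = 130 + 105*I*√38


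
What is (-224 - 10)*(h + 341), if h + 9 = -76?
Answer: -59904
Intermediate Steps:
h = -85 (h = -9 - 76 = -85)
(-224 - 10)*(h + 341) = (-224 - 10)*(-85 + 341) = -234*256 = -59904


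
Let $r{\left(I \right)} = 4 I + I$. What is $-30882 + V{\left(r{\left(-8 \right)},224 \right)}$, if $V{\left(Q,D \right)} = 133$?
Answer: $-30749$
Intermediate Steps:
$r{\left(I \right)} = 5 I$
$-30882 + V{\left(r{\left(-8 \right)},224 \right)} = -30882 + 133 = -30749$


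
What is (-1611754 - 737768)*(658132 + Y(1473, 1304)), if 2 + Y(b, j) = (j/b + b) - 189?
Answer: -760711102011924/491 ≈ -1.5493e+12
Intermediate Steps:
Y(b, j) = -191 + b + j/b (Y(b, j) = -2 + ((j/b + b) - 189) = -2 + ((b + j/b) - 189) = -2 + (-189 + b + j/b) = -191 + b + j/b)
(-1611754 - 737768)*(658132 + Y(1473, 1304)) = (-1611754 - 737768)*(658132 + (-191 + 1473 + 1304/1473)) = -2349522*(658132 + (-191 + 1473 + 1304*(1/1473))) = -2349522*(658132 + (-191 + 1473 + 1304/1473)) = -2349522*(658132 + 1889690/1473) = -2349522*971318126/1473 = -760711102011924/491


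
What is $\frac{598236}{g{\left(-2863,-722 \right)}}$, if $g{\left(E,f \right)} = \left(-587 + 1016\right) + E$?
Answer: $- \frac{299118}{1217} \approx -245.78$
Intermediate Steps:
$g{\left(E,f \right)} = 429 + E$
$\frac{598236}{g{\left(-2863,-722 \right)}} = \frac{598236}{429 - 2863} = \frac{598236}{-2434} = 598236 \left(- \frac{1}{2434}\right) = - \frac{299118}{1217}$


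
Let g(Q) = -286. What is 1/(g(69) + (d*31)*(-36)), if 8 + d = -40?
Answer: 1/53282 ≈ 1.8768e-5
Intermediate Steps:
d = -48 (d = -8 - 40 = -48)
1/(g(69) + (d*31)*(-36)) = 1/(-286 - 48*31*(-36)) = 1/(-286 - 1488*(-36)) = 1/(-286 + 53568) = 1/53282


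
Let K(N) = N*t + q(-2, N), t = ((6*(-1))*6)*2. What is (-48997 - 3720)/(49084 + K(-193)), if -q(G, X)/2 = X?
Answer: -52717/63366 ≈ -0.83194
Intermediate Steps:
q(G, X) = -2*X
t = -72 (t = -6*6*2 = -36*2 = -72)
K(N) = -74*N (K(N) = N*(-72) - 2*N = -72*N - 2*N = -74*N)
(-48997 - 3720)/(49084 + K(-193)) = (-48997 - 3720)/(49084 - 74*(-193)) = -52717/(49084 + 14282) = -52717/63366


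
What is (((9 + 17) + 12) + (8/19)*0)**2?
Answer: 1444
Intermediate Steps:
(((9 + 17) + 12) + (8/19)*0)**2 = ((26 + 12) + (8*(1/19))*0)**2 = (38 + (8/19)*0)**2 = (38 + 0)**2 = 38**2 = 1444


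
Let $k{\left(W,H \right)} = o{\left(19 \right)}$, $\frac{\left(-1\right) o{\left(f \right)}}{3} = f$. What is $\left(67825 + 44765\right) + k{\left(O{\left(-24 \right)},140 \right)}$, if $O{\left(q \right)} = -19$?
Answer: $112533$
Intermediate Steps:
$o{\left(f \right)} = - 3 f$
$k{\left(W,H \right)} = -57$ ($k{\left(W,H \right)} = \left(-3\right) 19 = -57$)
$\left(67825 + 44765\right) + k{\left(O{\left(-24 \right)},140 \right)} = \left(67825 + 44765\right) - 57 = 112590 - 57 = 112533$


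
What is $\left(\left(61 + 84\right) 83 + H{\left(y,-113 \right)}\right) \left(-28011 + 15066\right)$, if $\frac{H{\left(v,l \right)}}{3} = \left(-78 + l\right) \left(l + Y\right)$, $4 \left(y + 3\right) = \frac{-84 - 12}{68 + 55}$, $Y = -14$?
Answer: $-1097813670$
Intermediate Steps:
$y = - \frac{131}{41}$ ($y = -3 + \frac{\left(-84 - 12\right) \frac{1}{68 + 55}}{4} = -3 + \frac{\left(-96\right) \frac{1}{123}}{4} = -3 + \frac{1}{4} \left(- \frac{32}{41}\right) = -3 - \frac{8}{41} = - \frac{131}{41} \approx -3.1951$)
$H{\left(v,l \right)} = 3 \left(-78 + l\right) \left(-14 + l\right)$ ($H{\left(v,l \right)} = 3 \left(-78 + l\right) \left(l - 14\right) = 3 \left(-78 + l\right) \left(-14 + l\right)$)
$\left(\left(61 + 84\right) 83 + H{\left(y,-113 \right)}\right) \left(-28011 + 15066\right) = \left(\left(61 + 84\right) 83 + \left(3276 - -31188 + 3 \left(-113\right)^{2}\right)\right) \left(-28011 + 15066\right) = \left(145 \cdot 83 + \left(3276 + 31188 + 3 \cdot 12769\right)\right) \left(-12945\right) = \left(12035 + \left(3276 + 31188 + 38307\right)\right) \left(-12945\right) = \left(12035 + 72771\right) \left(-12945\right) = 84806 \left(-12945\right) = -1097813670$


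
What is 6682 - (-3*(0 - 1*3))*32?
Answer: 6394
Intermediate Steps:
6682 - (-3*(0 - 1*3))*32 = 6682 - (-3*(0 - 3))*32 = 6682 - (-3*(-3))*32 = 6682 - 9*32 = 6682 - 1*288 = 6682 - 288 = 6394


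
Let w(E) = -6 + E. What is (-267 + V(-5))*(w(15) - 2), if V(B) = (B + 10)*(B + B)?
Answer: -2219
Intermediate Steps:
V(B) = 2*B*(10 + B) (V(B) = (10 + B)*(2*B) = 2*B*(10 + B))
(-267 + V(-5))*(w(15) - 2) = (-267 + 2*(-5)*(10 - 5))*((-6 + 15) - 2) = (-267 + 2*(-5)*5)*(9 - 2) = (-267 - 50)*7 = -317*7 = -2219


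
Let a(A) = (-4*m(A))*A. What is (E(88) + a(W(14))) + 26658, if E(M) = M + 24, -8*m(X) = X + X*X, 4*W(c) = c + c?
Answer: 26966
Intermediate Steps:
W(c) = c/2 (W(c) = (c + c)/4 = (2*c)/4 = c/2)
m(X) = -X/8 - X²/8 (m(X) = -(X + X*X)/8 = -(X + X²)/8 = -X/8 - X²/8)
E(M) = 24 + M
a(A) = A²*(1 + A)/2 (a(A) = (-(-1)*A*(1 + A)/2)*A = (A*(1 + A)/2)*A = A²*(1 + A)/2)
(E(88) + a(W(14))) + 26658 = ((24 + 88) + ((½)*14)²*(1 + (½)*14)/2) + 26658 = (112 + (½)*7²*(1 + 7)) + 26658 = (112 + (½)*49*8) + 26658 = (112 + 196) + 26658 = 308 + 26658 = 26966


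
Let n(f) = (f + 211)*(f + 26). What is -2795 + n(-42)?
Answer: -5499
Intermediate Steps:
n(f) = (26 + f)*(211 + f) (n(f) = (211 + f)*(26 + f) = (26 + f)*(211 + f))
-2795 + n(-42) = -2795 + (5486 + (-42)**2 + 237*(-42)) = -2795 + (5486 + 1764 - 9954) = -2795 - 2704 = -5499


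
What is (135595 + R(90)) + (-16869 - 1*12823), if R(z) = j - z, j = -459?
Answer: 105354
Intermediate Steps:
R(z) = -459 - z
(135595 + R(90)) + (-16869 - 1*12823) = (135595 + (-459 - 1*90)) + (-16869 - 1*12823) = (135595 + (-459 - 90)) + (-16869 - 12823) = (135595 - 549) - 29692 = 135046 - 29692 = 105354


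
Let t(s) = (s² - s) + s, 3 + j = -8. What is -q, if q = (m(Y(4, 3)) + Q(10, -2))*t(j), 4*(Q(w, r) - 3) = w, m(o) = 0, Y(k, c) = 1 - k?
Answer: -1331/2 ≈ -665.50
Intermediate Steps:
j = -11 (j = -3 - 8 = -11)
Q(w, r) = 3 + w/4
t(s) = s²
q = 1331/2 (q = (0 + (3 + (¼)*10))*(-11)² = (0 + (3 + 5/2))*121 = (0 + 11/2)*121 = (11/2)*121 = 1331/2 ≈ 665.50)
-q = -1*1331/2 = -1331/2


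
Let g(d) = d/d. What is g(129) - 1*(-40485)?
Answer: 40486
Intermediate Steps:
g(d) = 1
g(129) - 1*(-40485) = 1 - 1*(-40485) = 1 + 40485 = 40486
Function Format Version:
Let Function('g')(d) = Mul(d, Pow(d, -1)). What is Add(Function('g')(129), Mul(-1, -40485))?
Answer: 40486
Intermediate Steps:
Function('g')(d) = 1
Add(Function('g')(129), Mul(-1, -40485)) = Add(1, Mul(-1, -40485)) = Add(1, 40485) = 40486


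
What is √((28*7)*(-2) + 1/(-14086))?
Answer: I*√77778849318/14086 ≈ 19.799*I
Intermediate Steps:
√((28*7)*(-2) + 1/(-14086)) = √(196*(-2) - 1/14086) = √(-392 - 1/14086) = √(-5521713/14086) = I*√77778849318/14086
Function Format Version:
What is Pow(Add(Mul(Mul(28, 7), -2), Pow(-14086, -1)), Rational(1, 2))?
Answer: Mul(Rational(1, 14086), I, Pow(77778849318, Rational(1, 2))) ≈ Mul(19.799, I)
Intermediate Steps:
Pow(Add(Mul(Mul(28, 7), -2), Pow(-14086, -1)), Rational(1, 2)) = Pow(Add(Mul(196, -2), Rational(-1, 14086)), Rational(1, 2)) = Pow(Add(-392, Rational(-1, 14086)), Rational(1, 2)) = Pow(Rational(-5521713, 14086), Rational(1, 2)) = Mul(Rational(1, 14086), I, Pow(77778849318, Rational(1, 2)))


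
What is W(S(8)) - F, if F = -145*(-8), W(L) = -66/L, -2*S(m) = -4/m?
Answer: -1424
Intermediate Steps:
S(m) = 2/m (S(m) = -(-2)/m = 2/m)
F = 1160
W(S(8)) - F = -66/(2/8) - 1*1160 = -66/(2*(1/8)) - 1160 = -66/1/4 - 1160 = -66*4 - 1160 = -264 - 1160 = -1424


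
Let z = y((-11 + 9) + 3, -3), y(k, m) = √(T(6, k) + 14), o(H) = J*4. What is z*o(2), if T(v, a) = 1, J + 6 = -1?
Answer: -28*√15 ≈ -108.44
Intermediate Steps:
J = -7 (J = -6 - 1 = -7)
o(H) = -28 (o(H) = -7*4 = -28)
y(k, m) = √15 (y(k, m) = √(1 + 14) = √15)
z = √15 ≈ 3.8730
z*o(2) = √15*(-28) = -28*√15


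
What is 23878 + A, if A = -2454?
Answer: 21424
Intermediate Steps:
23878 + A = 23878 - 2454 = 21424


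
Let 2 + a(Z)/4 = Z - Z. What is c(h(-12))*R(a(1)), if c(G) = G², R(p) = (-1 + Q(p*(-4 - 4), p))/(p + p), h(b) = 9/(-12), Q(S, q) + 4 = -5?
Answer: 45/128 ≈ 0.35156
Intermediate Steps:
Q(S, q) = -9 (Q(S, q) = -4 - 5 = -9)
a(Z) = -8 (a(Z) = -8 + 4*(Z - Z) = -8 + 4*0 = -8 + 0 = -8)
h(b) = -¾ (h(b) = 9*(-1/12) = -¾)
R(p) = -5/p (R(p) = (-1 - 9)/(p + p) = -10*1/(2*p) = -5/p)
c(h(-12))*R(a(1)) = (-¾)²*(-5/(-8)) = 9*(-5*(-⅛))/16 = (9/16)*(5/8) = 45/128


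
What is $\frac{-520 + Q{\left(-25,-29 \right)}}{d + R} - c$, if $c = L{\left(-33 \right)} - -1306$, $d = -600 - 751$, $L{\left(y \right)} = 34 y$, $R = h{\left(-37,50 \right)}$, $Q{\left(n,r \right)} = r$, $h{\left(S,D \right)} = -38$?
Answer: $- \frac{85009}{463} \approx -183.6$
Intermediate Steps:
$R = -38$
$d = -1351$
$c = 184$ ($c = 34 \left(-33\right) - -1306 = -1122 + 1306 = 184$)
$\frac{-520 + Q{\left(-25,-29 \right)}}{d + R} - c = \frac{-520 - 29}{-1351 - 38} - 184 = - \frac{549}{-1389} - 184 = \left(-549\right) \left(- \frac{1}{1389}\right) - 184 = \frac{183}{463} - 184 = - \frac{85009}{463}$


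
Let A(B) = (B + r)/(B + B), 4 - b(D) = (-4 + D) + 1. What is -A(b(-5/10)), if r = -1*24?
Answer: 11/10 ≈ 1.1000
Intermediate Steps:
r = -24
b(D) = 7 - D (b(D) = 4 - ((-4 + D) + 1) = 4 - (-3 + D) = 4 + (3 - D) = 7 - D)
A(B) = (-24 + B)/(2*B) (A(B) = (B - 24)/(B + B) = (-24 + B)/((2*B)) = (-24 + B)*(1/(2*B)) = (-24 + B)/(2*B))
-A(b(-5/10)) = -(-24 + (7 - (-5)/10))/(2*(7 - (-5)/10)) = -(-24 + (7 - 1*(-½)))/(2*(7 - 1*(-½))) = -(-24 + (7 + ½))/(2*(7 + ½)) = -(-24 + 15/2)/(2*15/2) = -2*(-33)/(2*15*2) = -1*(-11/10) = 11/10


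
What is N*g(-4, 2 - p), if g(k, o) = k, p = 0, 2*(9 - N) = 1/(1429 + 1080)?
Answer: -90322/2509 ≈ -35.999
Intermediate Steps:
N = 45161/5018 (N = 9 - 1/(2*(1429 + 1080)) = 9 - 1/2/2509 = 9 - 1/2*1/2509 = 9 - 1/5018 = 45161/5018 ≈ 8.9998)
N*g(-4, 2 - p) = (45161/5018)*(-4) = -90322/2509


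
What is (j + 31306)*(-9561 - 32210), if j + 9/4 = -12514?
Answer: -3139466589/4 ≈ -7.8487e+8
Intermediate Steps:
j = -50065/4 (j = -9/4 - 12514 = -50065/4 ≈ -12516.)
(j + 31306)*(-9561 - 32210) = (-50065/4 + 31306)*(-9561 - 32210) = (75159/4)*(-41771) = -3139466589/4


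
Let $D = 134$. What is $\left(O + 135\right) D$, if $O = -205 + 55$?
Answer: $-2010$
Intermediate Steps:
$O = -150$
$\left(O + 135\right) D = \left(-150 + 135\right) 134 = \left(-15\right) 134 = -2010$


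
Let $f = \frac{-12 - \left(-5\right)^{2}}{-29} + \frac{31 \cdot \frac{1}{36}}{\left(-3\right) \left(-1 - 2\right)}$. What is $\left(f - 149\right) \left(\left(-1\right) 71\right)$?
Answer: $\frac{98485307}{9396} \approx 10482.0$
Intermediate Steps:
$f = \frac{12887}{9396}$ ($f = \left(-12 - 25\right) \left(- \frac{1}{29}\right) + \frac{31 \cdot \frac{1}{36}}{\left(-3\right) \left(-3\right)} = \left(-12 - 25\right) \left(- \frac{1}{29}\right) + \frac{31}{36 \cdot 9} = \left(-37\right) \left(- \frac{1}{29}\right) + \frac{31}{36} \cdot \frac{1}{9} = \frac{37}{29} + \frac{31}{324} = \frac{12887}{9396} \approx 1.3715$)
$\left(f - 149\right) \left(\left(-1\right) 71\right) = \left(\frac{12887}{9396} - 149\right) \left(\left(-1\right) 71\right) = \left(- \frac{1387117}{9396}\right) \left(-71\right) = \frac{98485307}{9396}$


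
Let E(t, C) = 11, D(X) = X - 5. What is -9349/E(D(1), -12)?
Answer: -9349/11 ≈ -849.91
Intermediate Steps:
D(X) = -5 + X
-9349/E(D(1), -12) = -9349/11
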